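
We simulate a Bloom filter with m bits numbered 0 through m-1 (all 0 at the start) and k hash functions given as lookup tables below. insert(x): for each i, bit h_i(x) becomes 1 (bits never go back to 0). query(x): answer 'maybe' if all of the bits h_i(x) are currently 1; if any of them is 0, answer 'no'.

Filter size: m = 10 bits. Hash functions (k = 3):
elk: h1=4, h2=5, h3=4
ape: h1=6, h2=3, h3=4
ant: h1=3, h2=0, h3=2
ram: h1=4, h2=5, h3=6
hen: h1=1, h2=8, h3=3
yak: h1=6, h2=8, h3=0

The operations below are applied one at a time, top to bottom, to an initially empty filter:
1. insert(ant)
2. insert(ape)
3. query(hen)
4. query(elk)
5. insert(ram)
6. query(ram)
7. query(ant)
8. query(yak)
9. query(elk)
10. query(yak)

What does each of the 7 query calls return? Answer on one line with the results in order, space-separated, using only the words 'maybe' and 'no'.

Start: bits=0000000000
Op 1: insert ant -> sets bits 0 2 3 -> bits=1011000000
Op 2: insert ape -> sets bits 3 4 6 -> bits=1011101000
Op 3: query hen -> checks bit1=0, bit3=1, bit8=0 (has a 0) -> no
Op 4: query elk -> checks bit4=1, bit5=0 (has a 0) -> no
Op 5: insert ram -> sets bits 4 5 6 -> bits=1011111000
Op 6: query ram -> checks bit4=1, bit5=1, bit6=1 (all 1) -> maybe
Op 7: query ant -> checks bit0=1, bit2=1, bit3=1 (all 1) -> maybe
Op 8: query yak -> checks bit0=1, bit6=1, bit8=0 (has a 0) -> no
Op 9: query elk -> checks bit4=1, bit5=1 (all 1) -> maybe
Op 10: query yak -> checks bit0=1, bit6=1, bit8=0 (has a 0) -> no
Query results in order: no no maybe maybe no maybe no

Answer: no no maybe maybe no maybe no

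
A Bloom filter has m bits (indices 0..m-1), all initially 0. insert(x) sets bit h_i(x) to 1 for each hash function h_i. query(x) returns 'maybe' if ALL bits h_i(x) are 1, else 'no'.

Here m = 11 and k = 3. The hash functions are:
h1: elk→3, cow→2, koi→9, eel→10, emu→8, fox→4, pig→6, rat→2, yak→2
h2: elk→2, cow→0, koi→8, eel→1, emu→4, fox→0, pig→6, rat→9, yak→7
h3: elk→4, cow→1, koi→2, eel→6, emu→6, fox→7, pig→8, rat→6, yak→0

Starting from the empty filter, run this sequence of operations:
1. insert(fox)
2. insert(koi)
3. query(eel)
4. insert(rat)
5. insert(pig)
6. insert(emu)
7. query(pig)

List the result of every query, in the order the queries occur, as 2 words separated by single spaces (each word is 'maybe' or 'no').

Answer: no maybe

Derivation:
Start: bits=00000000000
Op 1: insert fox -> sets bits 0 4 7 -> bits=10001001000
Op 2: insert koi -> sets bits 2 8 9 -> bits=10101001110
Op 3: query eel -> checks bit1=0, bit6=0, bit10=0 (has a 0) -> no
Op 4: insert rat -> sets bits 2 6 9 -> bits=10101011110
Op 5: insert pig -> sets bits 6 8 -> bits=10101011110
Op 6: insert emu -> sets bits 4 6 8 -> bits=10101011110
Op 7: query pig -> checks bit6=1, bit8=1 (all 1) -> maybe
Query results in order: no maybe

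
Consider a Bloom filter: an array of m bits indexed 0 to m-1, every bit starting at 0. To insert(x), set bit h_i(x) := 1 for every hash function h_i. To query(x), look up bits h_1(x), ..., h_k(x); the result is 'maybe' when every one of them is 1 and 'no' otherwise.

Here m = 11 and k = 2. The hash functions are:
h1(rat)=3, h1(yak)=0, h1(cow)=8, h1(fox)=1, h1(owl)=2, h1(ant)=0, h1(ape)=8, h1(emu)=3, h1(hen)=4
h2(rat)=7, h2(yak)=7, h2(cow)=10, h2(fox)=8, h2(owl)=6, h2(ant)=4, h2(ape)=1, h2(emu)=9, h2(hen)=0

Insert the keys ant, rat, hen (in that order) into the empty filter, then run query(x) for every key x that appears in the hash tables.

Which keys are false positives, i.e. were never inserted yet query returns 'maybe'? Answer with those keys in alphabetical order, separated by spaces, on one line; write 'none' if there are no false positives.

Start: bits=00000000000
After insert 'ant': sets bits 0 4 -> bits=10001000000
After insert 'rat': sets bits 3 7 -> bits=10011001000
After insert 'hen': sets bits 0 4 -> bits=10011001000
Not inserted: ape cow emu fox owl yak — query each against bits=10011001000:
query ape: checks bit1=0, bit8=0 (has a 0) -> no => not a false positive
query cow: checks bit8=0, bit10=0 (has a 0) -> no => not a false positive
query emu: checks bit3=1, bit9=0 (has a 0) -> no => not a false positive
query fox: checks bit1=0, bit8=0 (has a 0) -> no => not a false positive
query owl: checks bit2=0, bit6=0 (has a 0) -> no => not a false positive
query yak: checks bit0=1, bit7=1 (all 1) -> maybe => FALSE POSITIVE
False positives (alphabetical): yak

Answer: yak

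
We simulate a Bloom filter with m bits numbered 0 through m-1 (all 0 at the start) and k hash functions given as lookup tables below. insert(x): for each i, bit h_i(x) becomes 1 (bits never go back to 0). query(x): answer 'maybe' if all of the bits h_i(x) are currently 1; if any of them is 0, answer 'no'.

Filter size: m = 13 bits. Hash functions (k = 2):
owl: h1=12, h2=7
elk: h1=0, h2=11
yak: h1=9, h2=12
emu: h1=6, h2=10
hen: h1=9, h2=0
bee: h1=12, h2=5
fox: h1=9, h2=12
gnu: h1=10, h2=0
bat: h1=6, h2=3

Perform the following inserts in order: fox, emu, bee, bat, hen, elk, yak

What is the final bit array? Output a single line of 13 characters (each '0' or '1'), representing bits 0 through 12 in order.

Start: bits=0000000000000
After insert 'fox': sets bits 9 12 -> bits=0000000001001
After insert 'emu': sets bits 6 10 -> bits=0000001001101
After insert 'bee': sets bits 5 12 -> bits=0000011001101
After insert 'bat': sets bits 3 6 -> bits=0001011001101
After insert 'hen': sets bits 0 9 -> bits=1001011001101
After insert 'elk': sets bits 0 11 -> bits=1001011001111
After insert 'yak': sets bits 9 12 -> bits=1001011001111

Answer: 1001011001111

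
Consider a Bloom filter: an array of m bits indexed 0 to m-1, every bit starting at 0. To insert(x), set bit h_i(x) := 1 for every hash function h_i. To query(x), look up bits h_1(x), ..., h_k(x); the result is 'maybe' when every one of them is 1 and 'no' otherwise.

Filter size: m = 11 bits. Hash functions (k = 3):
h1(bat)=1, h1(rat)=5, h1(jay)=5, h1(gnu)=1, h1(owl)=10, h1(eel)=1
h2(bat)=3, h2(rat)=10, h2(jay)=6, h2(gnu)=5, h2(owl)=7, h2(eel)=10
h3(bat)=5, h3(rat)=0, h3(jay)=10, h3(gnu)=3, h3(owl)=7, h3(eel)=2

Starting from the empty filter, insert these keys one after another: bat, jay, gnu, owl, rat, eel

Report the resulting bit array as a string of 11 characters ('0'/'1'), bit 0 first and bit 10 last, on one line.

Start: bits=00000000000
After insert 'bat': sets bits 1 3 5 -> bits=01010100000
After insert 'jay': sets bits 5 6 10 -> bits=01010110001
After insert 'gnu': sets bits 1 3 5 -> bits=01010110001
After insert 'owl': sets bits 7 10 -> bits=01010111001
After insert 'rat': sets bits 0 5 10 -> bits=11010111001
After insert 'eel': sets bits 1 2 10 -> bits=11110111001

Answer: 11110111001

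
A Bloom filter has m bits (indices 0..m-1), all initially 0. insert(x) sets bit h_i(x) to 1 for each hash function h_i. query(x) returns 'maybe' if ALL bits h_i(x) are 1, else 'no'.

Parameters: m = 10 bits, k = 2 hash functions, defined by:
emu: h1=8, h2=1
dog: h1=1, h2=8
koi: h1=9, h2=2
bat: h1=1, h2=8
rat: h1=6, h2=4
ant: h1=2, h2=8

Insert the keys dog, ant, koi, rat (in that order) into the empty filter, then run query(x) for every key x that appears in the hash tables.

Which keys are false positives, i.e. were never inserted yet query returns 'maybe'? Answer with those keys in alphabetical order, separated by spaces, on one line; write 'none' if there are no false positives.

Start: bits=0000000000
After insert 'dog': sets bits 1 8 -> bits=0100000010
After insert 'ant': sets bits 2 8 -> bits=0110000010
After insert 'koi': sets bits 2 9 -> bits=0110000011
After insert 'rat': sets bits 4 6 -> bits=0110101011
Not inserted: bat emu — query each against bits=0110101011:
query bat: checks bit1=1, bit8=1 (all 1) -> maybe => FALSE POSITIVE
query emu: checks bit1=1, bit8=1 (all 1) -> maybe => FALSE POSITIVE
False positives (alphabetical): bat emu

Answer: bat emu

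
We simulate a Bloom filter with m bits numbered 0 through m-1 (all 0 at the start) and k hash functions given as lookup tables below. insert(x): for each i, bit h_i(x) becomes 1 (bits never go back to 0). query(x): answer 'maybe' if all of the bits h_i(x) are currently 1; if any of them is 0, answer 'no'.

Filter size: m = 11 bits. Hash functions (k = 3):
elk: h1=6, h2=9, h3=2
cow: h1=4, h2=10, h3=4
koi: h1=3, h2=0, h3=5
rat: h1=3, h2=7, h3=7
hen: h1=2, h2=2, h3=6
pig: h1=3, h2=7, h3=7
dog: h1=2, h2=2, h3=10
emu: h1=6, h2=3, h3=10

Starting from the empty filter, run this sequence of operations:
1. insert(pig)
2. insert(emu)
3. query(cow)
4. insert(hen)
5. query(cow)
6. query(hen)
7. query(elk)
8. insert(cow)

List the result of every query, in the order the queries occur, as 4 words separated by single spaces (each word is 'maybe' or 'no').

Start: bits=00000000000
Op 1: insert pig -> sets bits 3 7 -> bits=00010001000
Op 2: insert emu -> sets bits 3 6 10 -> bits=00010011001
Op 3: query cow -> checks bit4=0, bit10=1 (has a 0) -> no
Op 4: insert hen -> sets bits 2 6 -> bits=00110011001
Op 5: query cow -> checks bit4=0, bit10=1 (has a 0) -> no
Op 6: query hen -> checks bit2=1, bit6=1 (all 1) -> maybe
Op 7: query elk -> checks bit2=1, bit6=1, bit9=0 (has a 0) -> no
Op 8: insert cow -> sets bits 4 10 -> bits=00111011001
Query results in order: no no maybe no

Answer: no no maybe no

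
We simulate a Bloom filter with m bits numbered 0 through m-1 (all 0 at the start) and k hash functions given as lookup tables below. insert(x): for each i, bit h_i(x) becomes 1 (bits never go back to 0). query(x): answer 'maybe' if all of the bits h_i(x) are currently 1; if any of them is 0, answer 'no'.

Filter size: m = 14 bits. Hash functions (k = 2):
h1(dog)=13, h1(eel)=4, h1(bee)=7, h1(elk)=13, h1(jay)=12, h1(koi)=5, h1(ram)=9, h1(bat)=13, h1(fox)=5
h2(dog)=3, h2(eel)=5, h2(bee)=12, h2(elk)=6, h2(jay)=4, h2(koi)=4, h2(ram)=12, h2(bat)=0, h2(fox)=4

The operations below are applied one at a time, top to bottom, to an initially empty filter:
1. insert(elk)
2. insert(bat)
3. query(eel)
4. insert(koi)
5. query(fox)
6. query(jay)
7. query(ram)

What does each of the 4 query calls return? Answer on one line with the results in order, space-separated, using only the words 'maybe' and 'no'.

Answer: no maybe no no

Derivation:
Start: bits=00000000000000
Op 1: insert elk -> sets bits 6 13 -> bits=00000010000001
Op 2: insert bat -> sets bits 0 13 -> bits=10000010000001
Op 3: query eel -> checks bit4=0, bit5=0 (has a 0) -> no
Op 4: insert koi -> sets bits 4 5 -> bits=10001110000001
Op 5: query fox -> checks bit4=1, bit5=1 (all 1) -> maybe
Op 6: query jay -> checks bit4=1, bit12=0 (has a 0) -> no
Op 7: query ram -> checks bit9=0, bit12=0 (has a 0) -> no
Query results in order: no maybe no no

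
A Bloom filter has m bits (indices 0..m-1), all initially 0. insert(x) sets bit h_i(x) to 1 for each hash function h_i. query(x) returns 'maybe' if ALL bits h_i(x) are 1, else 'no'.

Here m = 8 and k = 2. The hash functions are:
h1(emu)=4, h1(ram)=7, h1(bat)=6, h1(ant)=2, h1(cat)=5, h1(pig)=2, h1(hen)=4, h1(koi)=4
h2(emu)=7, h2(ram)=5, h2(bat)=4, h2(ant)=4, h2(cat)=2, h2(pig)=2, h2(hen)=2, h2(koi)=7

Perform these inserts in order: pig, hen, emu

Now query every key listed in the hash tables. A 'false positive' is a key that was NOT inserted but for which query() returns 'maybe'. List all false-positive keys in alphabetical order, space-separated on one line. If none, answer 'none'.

Answer: ant koi

Derivation:
Start: bits=00000000
After insert 'pig': sets bits 2 -> bits=00100000
After insert 'hen': sets bits 2 4 -> bits=00101000
After insert 'emu': sets bits 4 7 -> bits=00101001
Not inserted: ant bat cat koi ram — query each against bits=00101001:
query ant: checks bit2=1, bit4=1 (all 1) -> maybe => FALSE POSITIVE
query bat: checks bit4=1, bit6=0 (has a 0) -> no => not a false positive
query cat: checks bit2=1, bit5=0 (has a 0) -> no => not a false positive
query koi: checks bit4=1, bit7=1 (all 1) -> maybe => FALSE POSITIVE
query ram: checks bit5=0, bit7=1 (has a 0) -> no => not a false positive
False positives (alphabetical): ant koi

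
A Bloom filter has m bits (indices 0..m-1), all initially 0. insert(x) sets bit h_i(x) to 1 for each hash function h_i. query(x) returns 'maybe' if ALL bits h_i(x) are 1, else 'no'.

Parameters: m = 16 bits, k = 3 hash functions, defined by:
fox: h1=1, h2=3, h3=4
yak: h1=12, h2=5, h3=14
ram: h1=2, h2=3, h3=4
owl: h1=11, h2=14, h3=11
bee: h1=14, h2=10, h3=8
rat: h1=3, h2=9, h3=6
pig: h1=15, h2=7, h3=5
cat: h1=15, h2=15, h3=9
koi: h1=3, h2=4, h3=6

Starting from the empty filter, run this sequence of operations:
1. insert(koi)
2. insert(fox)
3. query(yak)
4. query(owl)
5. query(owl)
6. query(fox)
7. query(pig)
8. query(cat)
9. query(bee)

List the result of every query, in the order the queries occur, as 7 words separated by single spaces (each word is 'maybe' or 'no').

Start: bits=0000000000000000
Op 1: insert koi -> sets bits 3 4 6 -> bits=0001101000000000
Op 2: insert fox -> sets bits 1 3 4 -> bits=0101101000000000
Op 3: query yak -> checks bit5=0, bit12=0, bit14=0 (has a 0) -> no
Op 4: query owl -> checks bit11=0, bit14=0 (has a 0) -> no
Op 5: query owl -> checks bit11=0, bit14=0 (has a 0) -> no
Op 6: query fox -> checks bit1=1, bit3=1, bit4=1 (all 1) -> maybe
Op 7: query pig -> checks bit5=0, bit7=0, bit15=0 (has a 0) -> no
Op 8: query cat -> checks bit9=0, bit15=0 (has a 0) -> no
Op 9: query bee -> checks bit8=0, bit10=0, bit14=0 (has a 0) -> no
Query results in order: no no no maybe no no no

Answer: no no no maybe no no no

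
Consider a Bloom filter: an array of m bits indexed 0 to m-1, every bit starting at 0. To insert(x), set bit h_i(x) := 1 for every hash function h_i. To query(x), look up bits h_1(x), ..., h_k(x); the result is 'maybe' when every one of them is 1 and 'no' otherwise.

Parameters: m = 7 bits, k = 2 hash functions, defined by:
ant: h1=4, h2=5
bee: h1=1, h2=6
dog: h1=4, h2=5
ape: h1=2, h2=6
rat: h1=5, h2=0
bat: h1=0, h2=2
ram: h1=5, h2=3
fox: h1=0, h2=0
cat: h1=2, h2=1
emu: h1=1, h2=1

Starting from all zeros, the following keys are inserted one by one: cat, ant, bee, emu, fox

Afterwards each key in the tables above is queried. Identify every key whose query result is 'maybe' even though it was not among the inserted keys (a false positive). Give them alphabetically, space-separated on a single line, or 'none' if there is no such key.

Answer: ape bat dog rat

Derivation:
Start: bits=0000000
After insert 'cat': sets bits 1 2 -> bits=0110000
After insert 'ant': sets bits 4 5 -> bits=0110110
After insert 'bee': sets bits 1 6 -> bits=0110111
After insert 'emu': sets bits 1 -> bits=0110111
After insert 'fox': sets bits 0 -> bits=1110111
Not inserted: ape bat dog ram rat — query each against bits=1110111:
query ape: checks bit2=1, bit6=1 (all 1) -> maybe => FALSE POSITIVE
query bat: checks bit0=1, bit2=1 (all 1) -> maybe => FALSE POSITIVE
query dog: checks bit4=1, bit5=1 (all 1) -> maybe => FALSE POSITIVE
query ram: checks bit3=0, bit5=1 (has a 0) -> no => not a false positive
query rat: checks bit0=1, bit5=1 (all 1) -> maybe => FALSE POSITIVE
False positives (alphabetical): ape bat dog rat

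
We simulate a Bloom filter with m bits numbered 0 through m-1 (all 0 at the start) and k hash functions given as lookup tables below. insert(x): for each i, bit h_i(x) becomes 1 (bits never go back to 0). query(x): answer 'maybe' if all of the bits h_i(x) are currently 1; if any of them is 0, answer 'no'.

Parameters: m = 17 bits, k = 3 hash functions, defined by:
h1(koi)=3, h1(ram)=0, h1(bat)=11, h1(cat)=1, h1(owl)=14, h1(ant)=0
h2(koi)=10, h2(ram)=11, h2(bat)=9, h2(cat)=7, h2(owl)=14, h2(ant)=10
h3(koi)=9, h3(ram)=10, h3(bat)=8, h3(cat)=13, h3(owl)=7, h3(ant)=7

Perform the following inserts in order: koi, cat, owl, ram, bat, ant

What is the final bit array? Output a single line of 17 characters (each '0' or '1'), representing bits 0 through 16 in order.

Start: bits=00000000000000000
After insert 'koi': sets bits 3 9 10 -> bits=00010000011000000
After insert 'cat': sets bits 1 7 13 -> bits=01010001011001000
After insert 'owl': sets bits 7 14 -> bits=01010001011001100
After insert 'ram': sets bits 0 10 11 -> bits=11010001011101100
After insert 'bat': sets bits 8 9 11 -> bits=11010001111101100
After insert 'ant': sets bits 0 7 10 -> bits=11010001111101100

Answer: 11010001111101100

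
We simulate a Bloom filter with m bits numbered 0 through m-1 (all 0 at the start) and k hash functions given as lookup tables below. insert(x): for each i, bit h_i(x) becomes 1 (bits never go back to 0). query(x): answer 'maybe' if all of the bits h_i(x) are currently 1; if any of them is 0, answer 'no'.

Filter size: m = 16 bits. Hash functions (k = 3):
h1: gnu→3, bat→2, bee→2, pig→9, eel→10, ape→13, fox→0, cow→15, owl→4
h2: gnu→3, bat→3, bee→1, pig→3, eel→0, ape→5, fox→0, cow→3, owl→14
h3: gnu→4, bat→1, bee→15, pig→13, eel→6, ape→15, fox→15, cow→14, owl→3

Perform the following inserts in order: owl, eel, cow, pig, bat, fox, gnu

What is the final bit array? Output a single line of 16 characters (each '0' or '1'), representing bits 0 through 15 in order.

Answer: 1111101001100111

Derivation:
Start: bits=0000000000000000
After insert 'owl': sets bits 3 4 14 -> bits=0001100000000010
After insert 'eel': sets bits 0 6 10 -> bits=1001101000100010
After insert 'cow': sets bits 3 14 15 -> bits=1001101000100011
After insert 'pig': sets bits 3 9 13 -> bits=1001101001100111
After insert 'bat': sets bits 1 2 3 -> bits=1111101001100111
After insert 'fox': sets bits 0 15 -> bits=1111101001100111
After insert 'gnu': sets bits 3 4 -> bits=1111101001100111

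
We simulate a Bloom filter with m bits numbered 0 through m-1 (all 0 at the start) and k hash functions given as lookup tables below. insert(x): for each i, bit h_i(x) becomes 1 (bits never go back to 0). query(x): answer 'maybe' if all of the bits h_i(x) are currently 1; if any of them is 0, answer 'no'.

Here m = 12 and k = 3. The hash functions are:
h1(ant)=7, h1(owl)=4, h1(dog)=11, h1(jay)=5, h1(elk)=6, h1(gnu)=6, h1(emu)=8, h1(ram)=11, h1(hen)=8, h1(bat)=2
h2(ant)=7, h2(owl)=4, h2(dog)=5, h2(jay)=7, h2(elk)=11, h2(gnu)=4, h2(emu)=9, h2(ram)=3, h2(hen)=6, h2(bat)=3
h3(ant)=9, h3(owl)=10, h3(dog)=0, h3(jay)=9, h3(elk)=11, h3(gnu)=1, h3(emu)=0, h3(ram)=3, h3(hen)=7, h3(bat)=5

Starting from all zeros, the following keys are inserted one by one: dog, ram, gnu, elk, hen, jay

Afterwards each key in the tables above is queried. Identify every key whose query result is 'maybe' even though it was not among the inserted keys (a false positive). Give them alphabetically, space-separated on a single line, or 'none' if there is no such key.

Start: bits=000000000000
After insert 'dog': sets bits 0 5 11 -> bits=100001000001
After insert 'ram': sets bits 3 11 -> bits=100101000001
After insert 'gnu': sets bits 1 4 6 -> bits=110111100001
After insert 'elk': sets bits 6 11 -> bits=110111100001
After insert 'hen': sets bits 6 7 8 -> bits=110111111001
After insert 'jay': sets bits 5 7 9 -> bits=110111111101
Not inserted: ant bat emu owl — query each against bits=110111111101:
query ant: checks bit7=1, bit9=1 (all 1) -> maybe => FALSE POSITIVE
query bat: checks bit2=0, bit3=1, bit5=1 (has a 0) -> no => not a false positive
query emu: checks bit0=1, bit8=1, bit9=1 (all 1) -> maybe => FALSE POSITIVE
query owl: checks bit4=1, bit10=0 (has a 0) -> no => not a false positive
False positives (alphabetical): ant emu

Answer: ant emu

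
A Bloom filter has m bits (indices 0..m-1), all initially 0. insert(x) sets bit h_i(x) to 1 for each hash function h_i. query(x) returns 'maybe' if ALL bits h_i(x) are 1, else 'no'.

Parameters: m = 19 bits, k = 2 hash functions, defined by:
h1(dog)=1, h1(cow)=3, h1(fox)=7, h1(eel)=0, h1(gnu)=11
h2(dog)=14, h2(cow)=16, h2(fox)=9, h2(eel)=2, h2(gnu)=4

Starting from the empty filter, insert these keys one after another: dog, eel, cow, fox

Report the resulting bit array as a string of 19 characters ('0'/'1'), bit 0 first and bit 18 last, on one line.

Answer: 1111000101000010100

Derivation:
Start: bits=0000000000000000000
After insert 'dog': sets bits 1 14 -> bits=0100000000000010000
After insert 'eel': sets bits 0 2 -> bits=1110000000000010000
After insert 'cow': sets bits 3 16 -> bits=1111000000000010100
After insert 'fox': sets bits 7 9 -> bits=1111000101000010100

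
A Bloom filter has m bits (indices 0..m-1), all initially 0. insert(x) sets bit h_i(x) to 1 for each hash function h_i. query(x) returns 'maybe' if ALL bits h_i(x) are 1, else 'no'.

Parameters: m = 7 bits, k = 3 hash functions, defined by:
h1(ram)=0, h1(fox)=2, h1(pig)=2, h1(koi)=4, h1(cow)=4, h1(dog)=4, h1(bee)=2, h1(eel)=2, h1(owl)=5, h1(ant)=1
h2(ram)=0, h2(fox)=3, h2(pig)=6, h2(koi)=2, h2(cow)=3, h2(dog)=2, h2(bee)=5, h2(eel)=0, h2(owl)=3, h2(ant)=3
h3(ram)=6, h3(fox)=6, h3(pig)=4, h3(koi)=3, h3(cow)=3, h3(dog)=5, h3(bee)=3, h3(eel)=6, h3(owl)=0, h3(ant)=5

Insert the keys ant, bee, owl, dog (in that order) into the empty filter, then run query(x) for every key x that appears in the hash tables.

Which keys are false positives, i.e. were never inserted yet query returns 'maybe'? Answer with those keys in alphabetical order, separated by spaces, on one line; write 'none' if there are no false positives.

Answer: cow koi

Derivation:
Start: bits=0000000
After insert 'ant': sets bits 1 3 5 -> bits=0101010
After insert 'bee': sets bits 2 3 5 -> bits=0111010
After insert 'owl': sets bits 0 3 5 -> bits=1111010
After insert 'dog': sets bits 2 4 5 -> bits=1111110
Not inserted: cow eel fox koi pig ram — query each against bits=1111110:
query cow: checks bit3=1, bit4=1 (all 1) -> maybe => FALSE POSITIVE
query eel: checks bit0=1, bit2=1, bit6=0 (has a 0) -> no => not a false positive
query fox: checks bit2=1, bit3=1, bit6=0 (has a 0) -> no => not a false positive
query koi: checks bit2=1, bit3=1, bit4=1 (all 1) -> maybe => FALSE POSITIVE
query pig: checks bit2=1, bit4=1, bit6=0 (has a 0) -> no => not a false positive
query ram: checks bit0=1, bit6=0 (has a 0) -> no => not a false positive
False positives (alphabetical): cow koi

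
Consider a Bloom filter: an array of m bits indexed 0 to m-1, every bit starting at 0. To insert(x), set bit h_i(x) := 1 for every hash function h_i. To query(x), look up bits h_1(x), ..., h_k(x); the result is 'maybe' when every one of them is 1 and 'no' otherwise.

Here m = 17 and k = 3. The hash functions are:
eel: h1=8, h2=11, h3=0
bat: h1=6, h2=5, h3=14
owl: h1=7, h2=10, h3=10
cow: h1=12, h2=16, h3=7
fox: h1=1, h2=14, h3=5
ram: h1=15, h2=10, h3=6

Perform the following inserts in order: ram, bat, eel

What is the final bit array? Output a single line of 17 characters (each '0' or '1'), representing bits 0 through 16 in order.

Start: bits=00000000000000000
After insert 'ram': sets bits 6 10 15 -> bits=00000010001000010
After insert 'bat': sets bits 5 6 14 -> bits=00000110001000110
After insert 'eel': sets bits 0 8 11 -> bits=10000110101100110

Answer: 10000110101100110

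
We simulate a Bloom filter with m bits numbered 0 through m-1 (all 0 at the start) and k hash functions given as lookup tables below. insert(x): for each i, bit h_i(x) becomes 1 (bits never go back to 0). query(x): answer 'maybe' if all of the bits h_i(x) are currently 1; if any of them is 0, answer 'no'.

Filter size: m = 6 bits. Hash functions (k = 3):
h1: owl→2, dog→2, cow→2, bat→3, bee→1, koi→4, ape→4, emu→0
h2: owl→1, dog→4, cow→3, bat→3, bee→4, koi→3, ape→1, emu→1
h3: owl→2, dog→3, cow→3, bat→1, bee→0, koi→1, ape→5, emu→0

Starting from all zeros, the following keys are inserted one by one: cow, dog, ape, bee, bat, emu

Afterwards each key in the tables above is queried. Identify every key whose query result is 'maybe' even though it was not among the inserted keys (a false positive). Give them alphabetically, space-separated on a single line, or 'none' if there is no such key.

Start: bits=000000
After insert 'cow': sets bits 2 3 -> bits=001100
After insert 'dog': sets bits 2 3 4 -> bits=001110
After insert 'ape': sets bits 1 4 5 -> bits=011111
After insert 'bee': sets bits 0 1 4 -> bits=111111
After insert 'bat': sets bits 1 3 -> bits=111111
After insert 'emu': sets bits 0 1 -> bits=111111
Not inserted: koi owl — query each against bits=111111:
query koi: checks bit1=1, bit3=1, bit4=1 (all 1) -> maybe => FALSE POSITIVE
query owl: checks bit1=1, bit2=1 (all 1) -> maybe => FALSE POSITIVE
False positives (alphabetical): koi owl

Answer: koi owl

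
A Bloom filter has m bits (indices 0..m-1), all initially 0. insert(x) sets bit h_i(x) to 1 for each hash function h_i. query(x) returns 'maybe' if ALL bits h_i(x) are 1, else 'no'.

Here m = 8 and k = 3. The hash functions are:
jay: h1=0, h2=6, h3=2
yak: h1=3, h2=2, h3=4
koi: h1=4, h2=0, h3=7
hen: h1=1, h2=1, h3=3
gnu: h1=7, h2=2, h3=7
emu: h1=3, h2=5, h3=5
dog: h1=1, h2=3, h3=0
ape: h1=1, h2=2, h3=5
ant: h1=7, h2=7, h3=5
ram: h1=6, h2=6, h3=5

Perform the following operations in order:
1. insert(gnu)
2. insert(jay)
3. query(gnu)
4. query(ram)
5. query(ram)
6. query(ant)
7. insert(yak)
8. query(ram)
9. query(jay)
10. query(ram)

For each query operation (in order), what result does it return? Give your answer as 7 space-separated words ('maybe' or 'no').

Answer: maybe no no no no maybe no

Derivation:
Start: bits=00000000
Op 1: insert gnu -> sets bits 2 7 -> bits=00100001
Op 2: insert jay -> sets bits 0 2 6 -> bits=10100011
Op 3: query gnu -> checks bit2=1, bit7=1 (all 1) -> maybe
Op 4: query ram -> checks bit5=0, bit6=1 (has a 0) -> no
Op 5: query ram -> checks bit5=0, bit6=1 (has a 0) -> no
Op 6: query ant -> checks bit5=0, bit7=1 (has a 0) -> no
Op 7: insert yak -> sets bits 2 3 4 -> bits=10111011
Op 8: query ram -> checks bit5=0, bit6=1 (has a 0) -> no
Op 9: query jay -> checks bit0=1, bit2=1, bit6=1 (all 1) -> maybe
Op 10: query ram -> checks bit5=0, bit6=1 (has a 0) -> no
Query results in order: maybe no no no no maybe no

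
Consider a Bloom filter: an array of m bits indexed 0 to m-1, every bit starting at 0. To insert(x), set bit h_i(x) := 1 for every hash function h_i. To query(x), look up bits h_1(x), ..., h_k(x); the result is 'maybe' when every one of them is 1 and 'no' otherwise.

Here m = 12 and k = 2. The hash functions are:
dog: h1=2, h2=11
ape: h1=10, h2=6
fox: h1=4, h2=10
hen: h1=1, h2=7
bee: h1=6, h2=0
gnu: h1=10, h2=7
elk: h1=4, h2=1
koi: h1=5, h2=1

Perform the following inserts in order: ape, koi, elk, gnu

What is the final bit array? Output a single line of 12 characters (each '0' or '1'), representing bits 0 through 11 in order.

Answer: 010011110010

Derivation:
Start: bits=000000000000
After insert 'ape': sets bits 6 10 -> bits=000000100010
After insert 'koi': sets bits 1 5 -> bits=010001100010
After insert 'elk': sets bits 1 4 -> bits=010011100010
After insert 'gnu': sets bits 7 10 -> bits=010011110010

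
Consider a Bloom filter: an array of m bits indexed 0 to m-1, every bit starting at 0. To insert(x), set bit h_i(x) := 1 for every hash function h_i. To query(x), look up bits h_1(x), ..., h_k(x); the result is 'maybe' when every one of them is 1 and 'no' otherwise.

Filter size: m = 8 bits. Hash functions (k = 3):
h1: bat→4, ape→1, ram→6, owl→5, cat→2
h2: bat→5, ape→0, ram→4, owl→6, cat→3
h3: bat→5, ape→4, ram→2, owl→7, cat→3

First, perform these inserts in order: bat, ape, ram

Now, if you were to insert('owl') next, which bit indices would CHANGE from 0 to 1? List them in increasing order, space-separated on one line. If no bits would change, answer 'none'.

Answer: 7

Derivation:
Start: bits=00000000
After insert 'bat': sets bits 4 5 -> bits=00001100
After insert 'ape': sets bits 0 1 4 -> bits=11001100
After insert 'ram': sets bits 2 4 6 -> bits=11101110
insert 'owl' would touch bits 5 6 7; currently bit5=1, bit6=1, bit7=0
Bits that are 0 among those (would change 0->1): 7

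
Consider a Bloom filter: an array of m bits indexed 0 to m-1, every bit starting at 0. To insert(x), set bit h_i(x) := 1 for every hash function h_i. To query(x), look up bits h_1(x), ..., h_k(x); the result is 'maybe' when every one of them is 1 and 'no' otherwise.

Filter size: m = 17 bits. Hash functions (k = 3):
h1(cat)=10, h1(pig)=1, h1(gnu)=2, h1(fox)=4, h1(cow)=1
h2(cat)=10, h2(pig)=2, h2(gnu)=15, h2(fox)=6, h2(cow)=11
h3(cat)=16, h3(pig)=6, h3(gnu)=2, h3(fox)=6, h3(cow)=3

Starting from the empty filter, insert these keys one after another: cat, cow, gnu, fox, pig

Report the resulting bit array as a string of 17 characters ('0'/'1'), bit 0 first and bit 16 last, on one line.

Start: bits=00000000000000000
After insert 'cat': sets bits 10 16 -> bits=00000000001000001
After insert 'cow': sets bits 1 3 11 -> bits=01010000001100001
After insert 'gnu': sets bits 2 15 -> bits=01110000001100011
After insert 'fox': sets bits 4 6 -> bits=01111010001100011
After insert 'pig': sets bits 1 2 6 -> bits=01111010001100011

Answer: 01111010001100011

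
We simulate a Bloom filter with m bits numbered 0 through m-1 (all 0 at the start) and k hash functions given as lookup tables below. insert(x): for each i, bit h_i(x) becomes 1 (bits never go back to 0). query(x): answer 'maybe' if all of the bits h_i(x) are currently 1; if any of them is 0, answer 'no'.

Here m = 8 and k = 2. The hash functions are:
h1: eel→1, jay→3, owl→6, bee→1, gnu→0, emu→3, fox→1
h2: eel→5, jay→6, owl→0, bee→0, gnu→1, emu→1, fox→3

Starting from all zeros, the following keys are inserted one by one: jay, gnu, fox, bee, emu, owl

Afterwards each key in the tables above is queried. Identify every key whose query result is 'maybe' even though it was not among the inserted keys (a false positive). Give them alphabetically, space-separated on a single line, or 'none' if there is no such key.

Answer: none

Derivation:
Start: bits=00000000
After insert 'jay': sets bits 3 6 -> bits=00010010
After insert 'gnu': sets bits 0 1 -> bits=11010010
After insert 'fox': sets bits 1 3 -> bits=11010010
After insert 'bee': sets bits 0 1 -> bits=11010010
After insert 'emu': sets bits 1 3 -> bits=11010010
After insert 'owl': sets bits 0 6 -> bits=11010010
Not inserted: eel — query each against bits=11010010:
query eel: checks bit1=1, bit5=0 (has a 0) -> no => not a false positive
False positives (alphabetical): none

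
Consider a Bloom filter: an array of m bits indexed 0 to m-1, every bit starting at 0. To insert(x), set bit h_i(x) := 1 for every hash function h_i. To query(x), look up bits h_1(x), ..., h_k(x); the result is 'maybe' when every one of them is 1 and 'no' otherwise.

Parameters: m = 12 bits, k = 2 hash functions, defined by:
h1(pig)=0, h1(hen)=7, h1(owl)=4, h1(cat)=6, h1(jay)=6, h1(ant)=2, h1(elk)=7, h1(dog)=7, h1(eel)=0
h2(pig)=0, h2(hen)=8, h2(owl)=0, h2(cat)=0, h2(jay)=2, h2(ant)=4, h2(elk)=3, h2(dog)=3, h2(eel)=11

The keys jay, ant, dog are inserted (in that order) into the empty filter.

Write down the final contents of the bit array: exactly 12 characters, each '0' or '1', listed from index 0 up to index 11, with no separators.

Answer: 001110110000

Derivation:
Start: bits=000000000000
After insert 'jay': sets bits 2 6 -> bits=001000100000
After insert 'ant': sets bits 2 4 -> bits=001010100000
After insert 'dog': sets bits 3 7 -> bits=001110110000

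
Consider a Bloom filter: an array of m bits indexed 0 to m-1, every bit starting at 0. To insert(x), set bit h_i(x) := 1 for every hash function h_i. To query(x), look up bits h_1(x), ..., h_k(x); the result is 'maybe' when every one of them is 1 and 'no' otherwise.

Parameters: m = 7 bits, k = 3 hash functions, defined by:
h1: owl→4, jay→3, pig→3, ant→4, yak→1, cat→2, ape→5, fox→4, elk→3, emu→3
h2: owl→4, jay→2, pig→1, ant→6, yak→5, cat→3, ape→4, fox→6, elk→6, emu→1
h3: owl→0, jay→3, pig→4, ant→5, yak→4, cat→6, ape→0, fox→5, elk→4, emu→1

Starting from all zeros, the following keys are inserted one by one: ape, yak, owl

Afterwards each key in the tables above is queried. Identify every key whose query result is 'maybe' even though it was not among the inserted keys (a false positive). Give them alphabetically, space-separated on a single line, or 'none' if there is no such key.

Answer: none

Derivation:
Start: bits=0000000
After insert 'ape': sets bits 0 4 5 -> bits=1000110
After insert 'yak': sets bits 1 4 5 -> bits=1100110
After insert 'owl': sets bits 0 4 -> bits=1100110
Not inserted: ant cat elk emu fox jay pig — query each against bits=1100110:
query ant: checks bit4=1, bit5=1, bit6=0 (has a 0) -> no => not a false positive
query cat: checks bit2=0, bit3=0, bit6=0 (has a 0) -> no => not a false positive
query elk: checks bit3=0, bit4=1, bit6=0 (has a 0) -> no => not a false positive
query emu: checks bit1=1, bit3=0 (has a 0) -> no => not a false positive
query fox: checks bit4=1, bit5=1, bit6=0 (has a 0) -> no => not a false positive
query jay: checks bit2=0, bit3=0 (has a 0) -> no => not a false positive
query pig: checks bit1=1, bit3=0, bit4=1 (has a 0) -> no => not a false positive
False positives (alphabetical): none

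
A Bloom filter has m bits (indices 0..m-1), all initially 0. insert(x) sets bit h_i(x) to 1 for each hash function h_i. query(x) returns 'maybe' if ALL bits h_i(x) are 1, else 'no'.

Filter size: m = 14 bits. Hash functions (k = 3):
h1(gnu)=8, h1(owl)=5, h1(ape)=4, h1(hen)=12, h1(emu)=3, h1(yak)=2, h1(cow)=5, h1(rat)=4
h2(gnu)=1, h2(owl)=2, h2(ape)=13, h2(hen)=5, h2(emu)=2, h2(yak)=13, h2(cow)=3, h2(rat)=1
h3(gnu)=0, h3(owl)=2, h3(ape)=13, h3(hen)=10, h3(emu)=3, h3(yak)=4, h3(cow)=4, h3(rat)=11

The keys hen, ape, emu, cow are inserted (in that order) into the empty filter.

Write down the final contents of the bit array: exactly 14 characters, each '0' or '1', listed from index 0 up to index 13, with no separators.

Start: bits=00000000000000
After insert 'hen': sets bits 5 10 12 -> bits=00000100001010
After insert 'ape': sets bits 4 13 -> bits=00001100001011
After insert 'emu': sets bits 2 3 -> bits=00111100001011
After insert 'cow': sets bits 3 4 5 -> bits=00111100001011

Answer: 00111100001011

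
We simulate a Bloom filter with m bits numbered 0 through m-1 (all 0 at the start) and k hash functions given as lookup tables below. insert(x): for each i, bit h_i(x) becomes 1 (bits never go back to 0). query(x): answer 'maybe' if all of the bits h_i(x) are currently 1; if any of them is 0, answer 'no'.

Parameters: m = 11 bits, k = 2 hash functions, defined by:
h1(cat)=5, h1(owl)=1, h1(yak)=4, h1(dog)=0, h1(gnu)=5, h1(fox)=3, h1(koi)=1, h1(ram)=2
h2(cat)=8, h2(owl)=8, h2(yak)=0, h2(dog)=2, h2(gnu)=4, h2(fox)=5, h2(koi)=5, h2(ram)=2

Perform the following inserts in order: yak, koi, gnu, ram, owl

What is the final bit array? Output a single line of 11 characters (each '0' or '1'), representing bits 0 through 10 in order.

Start: bits=00000000000
After insert 'yak': sets bits 0 4 -> bits=10001000000
After insert 'koi': sets bits 1 5 -> bits=11001100000
After insert 'gnu': sets bits 4 5 -> bits=11001100000
After insert 'ram': sets bits 2 -> bits=11101100000
After insert 'owl': sets bits 1 8 -> bits=11101100100

Answer: 11101100100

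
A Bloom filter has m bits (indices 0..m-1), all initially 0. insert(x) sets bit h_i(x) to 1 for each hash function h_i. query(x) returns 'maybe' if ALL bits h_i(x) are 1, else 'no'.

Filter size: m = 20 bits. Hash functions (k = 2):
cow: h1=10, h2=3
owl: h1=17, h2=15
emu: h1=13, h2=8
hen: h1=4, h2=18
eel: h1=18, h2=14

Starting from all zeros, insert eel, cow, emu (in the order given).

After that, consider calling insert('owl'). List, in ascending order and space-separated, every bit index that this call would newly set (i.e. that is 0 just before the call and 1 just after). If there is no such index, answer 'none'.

Start: bits=00000000000000000000
After insert 'eel': sets bits 14 18 -> bits=00000000000000100010
After insert 'cow': sets bits 3 10 -> bits=00010000001000100010
After insert 'emu': sets bits 8 13 -> bits=00010000101001100010
insert 'owl' would touch bits 15 17; currently bit15=0, bit17=0
Bits that are 0 among those (would change 0->1): 15 17

Answer: 15 17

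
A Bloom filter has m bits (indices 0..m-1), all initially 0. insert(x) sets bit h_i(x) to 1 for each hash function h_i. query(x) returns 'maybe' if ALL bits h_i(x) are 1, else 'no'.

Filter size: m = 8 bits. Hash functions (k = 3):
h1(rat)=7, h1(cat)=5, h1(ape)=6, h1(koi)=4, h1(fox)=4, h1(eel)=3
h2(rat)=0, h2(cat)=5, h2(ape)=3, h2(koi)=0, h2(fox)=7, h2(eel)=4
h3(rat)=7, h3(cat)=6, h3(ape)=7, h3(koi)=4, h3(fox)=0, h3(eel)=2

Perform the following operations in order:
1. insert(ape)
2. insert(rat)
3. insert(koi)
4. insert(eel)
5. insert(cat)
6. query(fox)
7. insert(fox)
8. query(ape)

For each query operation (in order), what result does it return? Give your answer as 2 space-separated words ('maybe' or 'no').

Answer: maybe maybe

Derivation:
Start: bits=00000000
Op 1: insert ape -> sets bits 3 6 7 -> bits=00010011
Op 2: insert rat -> sets bits 0 7 -> bits=10010011
Op 3: insert koi -> sets bits 0 4 -> bits=10011011
Op 4: insert eel -> sets bits 2 3 4 -> bits=10111011
Op 5: insert cat -> sets bits 5 6 -> bits=10111111
Op 6: query fox -> checks bit0=1, bit4=1, bit7=1 (all 1) -> maybe
Op 7: insert fox -> sets bits 0 4 7 -> bits=10111111
Op 8: query ape -> checks bit3=1, bit6=1, bit7=1 (all 1) -> maybe
Query results in order: maybe maybe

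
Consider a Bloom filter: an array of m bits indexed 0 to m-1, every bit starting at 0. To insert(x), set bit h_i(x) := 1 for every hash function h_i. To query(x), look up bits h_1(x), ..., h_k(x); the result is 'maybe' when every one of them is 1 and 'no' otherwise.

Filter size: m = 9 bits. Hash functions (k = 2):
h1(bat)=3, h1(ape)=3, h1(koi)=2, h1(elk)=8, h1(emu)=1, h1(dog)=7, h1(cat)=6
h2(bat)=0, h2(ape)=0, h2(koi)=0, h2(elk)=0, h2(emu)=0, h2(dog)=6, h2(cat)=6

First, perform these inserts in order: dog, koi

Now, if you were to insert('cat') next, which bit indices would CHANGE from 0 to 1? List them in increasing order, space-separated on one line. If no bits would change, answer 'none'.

Answer: none

Derivation:
Start: bits=000000000
After insert 'dog': sets bits 6 7 -> bits=000000110
After insert 'koi': sets bits 0 2 -> bits=101000110
insert 'cat' would touch bits 6; currently bit6=1
Bits that are 0 among those (would change 0->1): none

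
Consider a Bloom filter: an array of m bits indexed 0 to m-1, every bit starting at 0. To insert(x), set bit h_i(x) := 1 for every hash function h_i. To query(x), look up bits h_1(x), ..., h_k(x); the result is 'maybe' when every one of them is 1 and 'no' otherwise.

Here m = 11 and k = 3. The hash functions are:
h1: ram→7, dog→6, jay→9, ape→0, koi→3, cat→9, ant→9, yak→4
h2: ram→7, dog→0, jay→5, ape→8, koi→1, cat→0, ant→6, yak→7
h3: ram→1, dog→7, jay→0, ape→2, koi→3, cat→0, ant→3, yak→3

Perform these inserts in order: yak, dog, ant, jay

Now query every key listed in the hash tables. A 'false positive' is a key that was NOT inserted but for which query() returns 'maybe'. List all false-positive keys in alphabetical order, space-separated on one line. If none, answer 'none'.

Answer: cat

Derivation:
Start: bits=00000000000
After insert 'yak': sets bits 3 4 7 -> bits=00011001000
After insert 'dog': sets bits 0 6 7 -> bits=10011011000
After insert 'ant': sets bits 3 6 9 -> bits=10011011010
After insert 'jay': sets bits 0 5 9 -> bits=10011111010
Not inserted: ape cat koi ram — query each against bits=10011111010:
query ape: checks bit0=1, bit2=0, bit8=0 (has a 0) -> no => not a false positive
query cat: checks bit0=1, bit9=1 (all 1) -> maybe => FALSE POSITIVE
query koi: checks bit1=0, bit3=1 (has a 0) -> no => not a false positive
query ram: checks bit1=0, bit7=1 (has a 0) -> no => not a false positive
False positives (alphabetical): cat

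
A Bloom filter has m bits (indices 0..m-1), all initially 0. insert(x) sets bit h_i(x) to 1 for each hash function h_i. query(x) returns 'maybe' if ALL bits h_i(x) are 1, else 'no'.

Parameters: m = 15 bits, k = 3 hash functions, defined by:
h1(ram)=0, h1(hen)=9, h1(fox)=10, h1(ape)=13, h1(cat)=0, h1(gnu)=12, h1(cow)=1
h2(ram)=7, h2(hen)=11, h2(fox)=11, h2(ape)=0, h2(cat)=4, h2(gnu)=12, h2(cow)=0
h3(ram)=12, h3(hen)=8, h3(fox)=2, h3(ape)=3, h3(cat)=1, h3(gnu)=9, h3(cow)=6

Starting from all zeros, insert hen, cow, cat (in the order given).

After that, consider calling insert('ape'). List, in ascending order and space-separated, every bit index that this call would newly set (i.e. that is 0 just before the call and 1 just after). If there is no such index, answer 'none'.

Answer: 3 13

Derivation:
Start: bits=000000000000000
After insert 'hen': sets bits 8 9 11 -> bits=000000001101000
After insert 'cow': sets bits 0 1 6 -> bits=110000101101000
After insert 'cat': sets bits 0 1 4 -> bits=110010101101000
insert 'ape' would touch bits 0 3 13; currently bit0=1, bit3=0, bit13=0
Bits that are 0 among those (would change 0->1): 3 13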